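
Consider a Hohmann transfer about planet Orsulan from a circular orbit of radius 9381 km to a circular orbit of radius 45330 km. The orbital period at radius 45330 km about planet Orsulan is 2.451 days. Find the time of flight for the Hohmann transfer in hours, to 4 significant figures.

t = 13.79 hours

From Kepler's third law T² = 4π²r³/μ at r = 45330 km, T = 2.451 days = 2.451 × 86400 s = 2.117664×10^5 s: μ = 4π²r³/T² = 81997.9 km³/s².
The Hohmann ellipse has a_t = (r₁ + r₂)/2 = 27355.5 km.
Half the transfer-orbit period gives t = π√(a_t³/μ) = 49640 s.
Converting: 49640 s ÷ 3600 s/hour = 13.79 hours.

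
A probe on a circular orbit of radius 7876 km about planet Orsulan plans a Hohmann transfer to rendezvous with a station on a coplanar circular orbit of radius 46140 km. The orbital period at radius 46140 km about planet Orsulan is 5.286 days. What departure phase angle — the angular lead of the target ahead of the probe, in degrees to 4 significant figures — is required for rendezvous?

From Kepler's third law T² = 4π²r³/μ at r = 46140 km, T = 5.286 days = 5.286 × 86400 s = 4.567104×10^5 s: μ = 4π²r³/T² = 18591.3 km³/s².
Semi-major axis of the transfer orbit: a_t = (7876 + 46140)/2 = 27008 km.
Transfer time t = π√(a_t³/μ) = 1.0227×10^5 s.
Target angular speed ω₂ = √(μ/r₂³) = 1.3757×10^-5 rad/s.
Angle swept by the target during transfer: ω₂·t = 1.4069 rad = 80.61°.
The probe traverses 180° on the transfer ellipse, so the target must lead by 180° − 80.61° = 99.39°.

φ = 99.39°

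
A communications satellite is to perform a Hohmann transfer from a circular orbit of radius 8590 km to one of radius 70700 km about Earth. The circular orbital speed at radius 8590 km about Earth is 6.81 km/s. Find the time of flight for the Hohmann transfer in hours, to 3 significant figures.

t = 10.9 hours

From the circular-orbit relation v² = μ/r at r = 8590 km: μ = v²r = (6.81)² × 8590 = 3.98371×10^5 km³/s².
Semi-major axis of the transfer orbit: a_t = (8590 + 70700)/2 = 39645 km.
By Kepler's third law the transfer-orbit period is T = 2π√(a_t³/μ), so t = T/2 = 39290 s.
Converting: 39290 s ÷ 3600 s/hour = 10.9 hours.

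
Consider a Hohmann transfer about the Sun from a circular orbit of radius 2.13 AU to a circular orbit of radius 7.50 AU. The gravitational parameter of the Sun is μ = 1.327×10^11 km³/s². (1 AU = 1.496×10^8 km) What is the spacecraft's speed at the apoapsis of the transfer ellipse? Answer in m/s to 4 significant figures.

v = 7233 m/s

In km: r₁ = 2.13 × 1.496×10^8 = 3.18648×10^8 km; r₂ = 7.50 × 1.496×10^8 = 1.122×10^9 km.
Semi-major axis of the transfer orbit: a_t = (3.18648×10^8 + 1.122×10^9)/2 = 7.20324×10^8 km.
At apoapsis, r = 1.122×10^9 km.
Applying v² = μ(2/r − 1/a_t): v = 7.233 km/s.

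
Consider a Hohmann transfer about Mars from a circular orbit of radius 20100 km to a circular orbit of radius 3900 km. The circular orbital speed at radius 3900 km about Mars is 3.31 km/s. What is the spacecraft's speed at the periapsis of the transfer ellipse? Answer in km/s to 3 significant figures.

From the circular-orbit relation v² = μ/r at r = 3900 km: μ = v²r = (3.31)² × 3900 = 42728.8 km³/s².
Transfer-ellipse semi-major axis a_t = (r₁ + r₂)/2 = (20100 + 3900)/2 = 12000 km.
The periapsis of the transfer ellipse is at r = 3900 km.
From the vis-viva equation, v = √[μ(2/r − 1/a_t)] = 4.284 km/s.

v = 4.28 km/s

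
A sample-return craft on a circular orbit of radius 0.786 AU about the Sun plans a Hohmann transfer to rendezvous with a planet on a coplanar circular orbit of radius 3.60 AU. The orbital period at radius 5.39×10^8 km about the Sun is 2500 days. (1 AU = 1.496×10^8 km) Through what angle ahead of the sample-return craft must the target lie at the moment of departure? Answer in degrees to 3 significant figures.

From Kepler's third law T² = 4π²r³/μ at r = 5.39×10^8 km, T = 2500 days = 2500 × 86400 s = 2.160×10^8 s: μ = 4π²r³/T² = 1.32501×10^11 km³/s².
In km: r₁ = 0.786 × 1.496×10^8 = 1.175856×10^8 km; r₂ = 3.60 × 1.496×10^8 = 5.3856×10^8 km.
Transfer-ellipse semi-major axis a_t = (r₁ + r₂)/2 = (1.175856×10^8 + 5.3856×10^8)/2 = 3.280728×10^8 km.
Transfer time t = π√(a_t³/μ) = 5.1286×10^7 s.
Target angular speed ω₂ = √(μ/r₂³) = 2.9124×10^-8 rad/s.
Angle swept by the target during transfer: ω₂·t = 1.4937 rad = 85.58°.
Arrival is 180° from departure on the ellipse, so φ = 180° − 85.58° = 94.4°.

φ = 94.4°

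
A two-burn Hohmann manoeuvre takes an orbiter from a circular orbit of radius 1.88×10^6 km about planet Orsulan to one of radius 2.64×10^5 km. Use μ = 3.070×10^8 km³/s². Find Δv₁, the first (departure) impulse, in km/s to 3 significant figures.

Δv₁ = 6.44 km/s

Semi-major axis of the transfer orbit: a_t = (1.880×10^6 + 2.640×10^5)/2 = 1.072×10^6 km.
On the circular orbit at r = 1.880×10^6 km, v_c = √(μ/r) = 12.7788 km/s.
Transfer-orbit speed at the same r (vis-viva, a = a_t): v_t = √[μ(2/r − 1/a_t)] = 6.34154 km/s.
Δv₁ = |v_t − v_c| = |6.34154 − 12.7788| = 6.437 km/s.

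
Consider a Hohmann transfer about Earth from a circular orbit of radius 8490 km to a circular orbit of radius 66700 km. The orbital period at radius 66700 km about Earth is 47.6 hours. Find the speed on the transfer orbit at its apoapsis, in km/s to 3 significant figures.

v = 1.16 km/s

From Kepler's third law T² = 4π²r³/μ at r = 66700 km, T = 47.6 hours = 47.6 × 3600 s = 1.7136×10^5 s: μ = 4π²r³/T² = 3.98950×10^5 km³/s².
Semi-major axis of the transfer orbit: a_t = (8490 + 66700)/2 = 37595 km.
At apoapsis, r = 66700 km.
From the vis-viva equation, v = √[μ(2/r − 1/a_t)] = 1.162 km/s.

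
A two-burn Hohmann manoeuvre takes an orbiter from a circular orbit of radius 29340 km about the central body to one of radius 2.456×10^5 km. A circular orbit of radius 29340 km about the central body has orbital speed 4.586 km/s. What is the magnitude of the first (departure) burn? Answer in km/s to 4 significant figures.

Δv₁ = 1.544 km/s

From the circular-orbit relation v² = μ/r at r = 29340 km: μ = v²r = (4.586)² × 29340 = 6.17061×10^5 km³/s².
Semi-major axis of the transfer orbit: a_t = (29340 + 2.456×10^5)/2 = 1.3747×10^5 km.
Circular speed at r = 29340 km: v_c = √(μ/r) = 4.586 km/s.
Vis-viva on the transfer ellipse at r = 29340 km gives v_t = √[μ(2/r − 1/a_t)] = 6.130 km/s.
Δv₁ = |v_t − v_c| = |6.130 − 4.586| = 1.544 km/s.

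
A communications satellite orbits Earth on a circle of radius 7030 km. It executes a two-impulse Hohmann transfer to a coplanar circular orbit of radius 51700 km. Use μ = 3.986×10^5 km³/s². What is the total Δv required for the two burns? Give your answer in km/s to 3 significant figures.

Transfer-ellipse semi-major axis a_t = (r₁ + r₂)/2 = (7030 + 51700)/2 = 29365 km.
At r₁ the circular-orbit speed is v₁ = √(μ/r₁) = 7.530 km/s.
Transfer-orbit speed at r₁ (vis-viva equation): v_p = √[μ(2/r₁ − 1/a_t)] = 9.991 km/s.
First burn Δv₁ = |v_p − v₁| = 2.461 km/s.
At r₂, v₂ = √(μ/r₂) = 2.777 km/s.
Transfer-orbit speed at r₂: v_a = √[μ(2/r₂ − 1/a_t)] = 1.359 km/s.
Second burn Δv₂ = |v₂ − v_a| = 1.418 km/s.
Total Δv = Δv₁ + Δv₂ = 3.879 km/s.

Δv = 3.88 km/s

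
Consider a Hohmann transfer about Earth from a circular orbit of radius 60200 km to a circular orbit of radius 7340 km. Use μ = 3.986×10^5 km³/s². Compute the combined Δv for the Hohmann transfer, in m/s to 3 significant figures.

Δv = 3840 m/s

Semi-major axis of the transfer orbit: a_t = (60200 + 7340)/2 = 33770 km.
At r₁ the circular-orbit speed is v₁ = √(μ/r₁) = 2.57318 km/s.
Transfer-orbit speed at r₁ (vis-viva): v_a = √[μ(2/r₁ − 1/a_t)] = 1.19965 km/s.
First burn Δv₁ = |v_a − v₁| = 1.3735 km/s.
At r₂, v₂ = √(μ/r₂) = 7.369205 km/s.
Transfer-orbit speed at r₂: v_p = √[μ(2/r₂ − 1/a_t)] = 9.839054 km/s.
Second burn Δv₂ = |v₂ − v_p| = 2.4698 km/s.
Total Δv = Δv₁ + Δv₂ = 3.843 km/s.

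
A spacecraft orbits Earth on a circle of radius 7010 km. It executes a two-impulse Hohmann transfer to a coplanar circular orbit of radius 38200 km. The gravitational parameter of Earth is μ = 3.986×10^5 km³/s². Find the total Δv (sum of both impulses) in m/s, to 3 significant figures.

Δv = 3690 m/s

The Hohmann ellipse has a_t = (r₁ + r₂)/2 = 22605 km.
Circular speed at r₁: v₁ = √(μ/r₁) = √(3.986×10^5/7010) = 7.541 km/s.
On the transfer ellipse at r₁, v² = μ(2/r − 1/a) gives v_p = √[μ(2/r₁ − 1/a_t)] = 9.803 km/s.
First burn Δv₁ = |v_p − v₁| = 2.262 km/s.
At r₂, v₂ = √(μ/r₂) = 3.230 km/s.
Transfer-orbit speed at r₂: v_a = √[μ(2/r₂ − 1/a_t)] = 1.799 km/s.
Second burn Δv₂ = |v₂ − v_a| = 1.431 km/s.
Total Δv = Δv₁ + Δv₂ = 3.693 km/s.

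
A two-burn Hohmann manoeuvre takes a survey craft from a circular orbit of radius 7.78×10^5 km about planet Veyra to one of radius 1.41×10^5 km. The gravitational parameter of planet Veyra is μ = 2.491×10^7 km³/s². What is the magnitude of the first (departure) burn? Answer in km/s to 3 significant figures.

Transfer-ellipse semi-major axis a_t = (r₁ + r₂)/2 = (7.780×10^5 + 1.410×10^5)/2 = 4.595×10^5 km.
On the circular orbit at r = 7.780×10^5 km, v_c = √(μ/r) = 5.658 km/s.
Vis-viva on the transfer ellipse at r = 7.780×10^5 km gives v_t = √[μ(2/r − 1/a_t)] = 3.134 km/s.
Δv₁ = |v_t − v_c| = |3.134 − 5.658| = 2.524 km/s.

Δv₁ = 2.52 km/s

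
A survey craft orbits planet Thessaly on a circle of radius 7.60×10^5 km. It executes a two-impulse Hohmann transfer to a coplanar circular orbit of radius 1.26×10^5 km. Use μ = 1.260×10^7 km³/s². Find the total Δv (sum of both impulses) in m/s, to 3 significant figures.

Δv = 5000 m/s

Semi-major axis of the transfer orbit: a_t = (7.600×10^5 + 1.260×10^5)/2 = 4.430×10^5 km.
At r₁ the circular-orbit speed is v₁ = √(μ/r₁) = 4.072 km/s.
On the transfer ellipse at r₁, vis-viva gives v_a = √[μ(2/r₁ − 1/a_t)] = 2.172 km/s.
First burn Δv₁ = |v_a − v₁| = 1.900 km/s.
Circular speed at r₂: v₂ = √(μ/r₂) = 10.000 km/s.
Transfer-orbit speed at r₂: v_p = √[μ(2/r₂ − 1/a_t)] = 13.098 km/s.
Second burn Δv₂ = |v₂ − v_p| = 3.098 km/s.
Total Δv = Δv₁ + Δv₂ = 4.998 km/s.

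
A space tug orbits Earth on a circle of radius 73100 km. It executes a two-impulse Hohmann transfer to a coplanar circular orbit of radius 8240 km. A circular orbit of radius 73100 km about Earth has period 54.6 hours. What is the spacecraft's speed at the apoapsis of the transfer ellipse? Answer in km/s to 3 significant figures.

From Kepler's third law T² = 4π²r³/μ at r = 73100 km, T = 54.6 hours = 54.6 × 3600 s = 1.9656×10^5 s: μ = 4π²r³/T² = 3.99137×10^5 km³/s².
Semi-major axis of the transfer orbit: a_t = (73100 + 8240)/2 = 40670 km.
At apoapsis, r = 73100 km.
Vis-viva: v = √[μ(2/r − 1/a_t)] = √[3.99137×10^5 × (2/73100 − 1/40670)] = 1.052 km/s.

v = 1.05 km/s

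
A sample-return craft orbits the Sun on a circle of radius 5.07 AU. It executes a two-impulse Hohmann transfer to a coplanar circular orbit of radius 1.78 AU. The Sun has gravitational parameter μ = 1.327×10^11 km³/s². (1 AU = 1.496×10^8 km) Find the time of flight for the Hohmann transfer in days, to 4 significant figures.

In km: r₁ = 5.07 × 1.496×10^8 = 7.58472×10^8 km; r₂ = 1.78 × 1.496×10^8 = 2.66288×10^8 km.
Semi-major axis of the transfer orbit: a_t = (7.58472×10^8 + 2.66288×10^8)/2 = 5.1238×10^8 km.
By Kepler's third law the transfer-orbit period is T = 2π√(a_t³/μ), so t = T/2 = 1.0002×10^8 s.
Converting: 1.0002×10^8 s ÷ 86400 s/day = 1158 days.

t = 1158 days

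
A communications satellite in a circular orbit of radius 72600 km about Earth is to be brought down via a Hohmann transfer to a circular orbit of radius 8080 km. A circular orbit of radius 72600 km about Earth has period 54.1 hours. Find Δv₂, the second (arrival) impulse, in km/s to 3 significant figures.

Δv₂ = 2.40 km/s

From Kepler's third law T² = 4π²r³/μ at r = 72600 km, T = 54.1 hours = 54.1 × 3600 s = 1.9476×10^5 s: μ = 4π²r³/T² = 3.98263×10^5 km³/s².
Transfer-ellipse semi-major axis a_t = (r₁ + r₂)/2 = (72600 + 8080)/2 = 40340 km.
On the circular orbit at r = 8080 km, v_c = √(μ/r) = 7.0207 km/s.
Transfer-orbit speed at the same r (vis-viva, a = a_t): v_t = √[μ(2/r − 1/a_t)] = 9.4185 km/s.
Δv₂ = |v_t − v_c| = |9.4185 − 7.0207| = 2.398 km/s.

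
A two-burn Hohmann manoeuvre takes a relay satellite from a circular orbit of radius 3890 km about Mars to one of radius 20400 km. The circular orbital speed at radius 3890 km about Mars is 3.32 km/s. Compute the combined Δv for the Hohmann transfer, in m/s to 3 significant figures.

Δv = 1610 m/s

From the circular-orbit relation v² = μ/r at r = 3890 km: μ = v²r = (3.32)² × 3890 = 42877.1 km³/s².
The Hohmann ellipse has a_t = (r₁ + r₂)/2 = 12145 km.
At r₁ the circular-orbit speed is v₁ = √(μ/r₁) = 3.3200 km/s.
On the transfer ellipse at r₁, v² = μ(2/r − 1/a) gives v_p = √[μ(2/r₁ − 1/a_t)] = 4.3028 km/s.
First burn Δv₁ = |v_p − v₁| = 0.9828 km/s.
Circular speed at r₂: v₂ = √(μ/r₂) = 1.4498 km/s.
Transfer-orbit speed at r₂: v_a = √[μ(2/r₂ − 1/a_t)] = 0.82049 km/s.
Second burn Δv₂ = |v₂ − v_a| = 0.6293 km/s.
Δv = Δv₁ + Δv₂ = 0.9828 + 0.6293 = 1.612 km/s.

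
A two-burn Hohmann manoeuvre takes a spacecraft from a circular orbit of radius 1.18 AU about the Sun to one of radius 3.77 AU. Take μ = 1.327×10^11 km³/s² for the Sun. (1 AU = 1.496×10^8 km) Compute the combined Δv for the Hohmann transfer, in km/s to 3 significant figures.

In km: r₁ = 1.18 × 1.496×10^8 = 1.76528×10^8 km; r₂ = 3.77 × 1.496×10^8 = 5.63992×10^8 km.
The Hohmann ellipse has a_t = (r₁ + r₂)/2 = 3.7026×10^8 km.
At r₁ the circular-orbit speed is v₁ = √(μ/r₁) = 27.418 km/s.
Transfer-orbit speed at r₁ (vis-viva equation): v_p = √[μ(2/r₁ − 1/a_t)] = 33.839 km/s.
First burn Δv₁ = |v_p − v₁| = 6.421 km/s.
At r₂, v₂ = √(μ/r₂) = 15.339 km/s.
Transfer-orbit speed at r₂: v_a = √[μ(2/r₂ − 1/a_t)] = 10.591 km/s.
Second burn Δv₂ = |v₂ − v_a| = 4.748 km/s.
Total Δv = Δv₁ + Δv₂ = 11.17 km/s.

Δv = 11.2 km/s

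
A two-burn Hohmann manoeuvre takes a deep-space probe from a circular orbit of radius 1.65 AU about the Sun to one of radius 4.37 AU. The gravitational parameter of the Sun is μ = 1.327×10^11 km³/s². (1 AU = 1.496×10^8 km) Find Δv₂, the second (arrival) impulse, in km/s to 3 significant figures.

In km: r₁ = 1.65 × 1.496×10^8 = 2.4684×10^8 km; r₂ = 4.37 × 1.496×10^8 = 6.53752×10^8 km.
Semi-major axis of the transfer orbit: a_t = (2.4684×10^8 + 6.53752×10^8)/2 = 4.50296×10^8 km.
On the circular orbit at r = 6.53752×10^8 km, v_c = √(μ/r) = 14.247 km/s.
Transfer-orbit speed at the same r (vis-viva, a = a_t): v_t = √[μ(2/r − 1/a_t)] = 10.548 km/s.
Δv₂ = |v_t − v_c| = |10.548 − 14.247| = 3.699 km/s.

Δv₂ = 3.70 km/s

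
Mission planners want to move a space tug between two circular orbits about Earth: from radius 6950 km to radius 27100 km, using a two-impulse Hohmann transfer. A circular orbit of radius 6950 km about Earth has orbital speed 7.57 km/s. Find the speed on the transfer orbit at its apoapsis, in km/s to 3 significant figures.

v = 2.45 km/s

From the circular-orbit relation v² = μ/r at r = 6950 km: μ = v²r = (7.57)² × 6950 = 3.98269×10^5 km³/s².
Transfer-ellipse semi-major axis a_t = (r₁ + r₂)/2 = (6950 + 27100)/2 = 17025 km.
At apoapsis, r = 27100 km.
From the vis-viva equation, v = √[μ(2/r − 1/a_t)] = 2.449 km/s.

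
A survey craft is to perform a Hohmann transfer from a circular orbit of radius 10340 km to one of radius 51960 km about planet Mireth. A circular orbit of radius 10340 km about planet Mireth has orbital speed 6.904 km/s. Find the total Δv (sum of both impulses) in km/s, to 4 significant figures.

From the circular-orbit relation v² = μ/r at r = 10340 km: μ = v²r = (6.904)² × 10340 = 4.92858×10^5 km³/s².
The Hohmann ellipse has a_t = (r₁ + r₂)/2 = 31150 km.
At r₁ the circular-orbit speed is v₁ = √(μ/r₁) = 6.904 km/s.
Transfer-orbit speed at r₁ (vis-viva equation): v_p = √[μ(2/r₁ − 1/a_t)] = 8.917 km/s.
First burn Δv₁ = |v_p − v₁| = 2.013 km/s.
At r₂, v₂ = √(μ/r₂) = 3.0798 km/s.
Transfer-orbit speed at r₂: v_a = √[μ(2/r₂ − 1/a_t)] = 1.7744 km/s.
Second burn Δv₂ = |v₂ − v_a| = 1.305 km/s.
Δv = Δv₁ + Δv₂ = 2.013 + 1.305 = 3.318 km/s.

Δv = 3.318 km/s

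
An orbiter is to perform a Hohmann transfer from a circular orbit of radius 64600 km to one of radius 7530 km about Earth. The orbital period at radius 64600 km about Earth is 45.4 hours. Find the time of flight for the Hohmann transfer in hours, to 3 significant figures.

From Kepler's third law T² = 4π²r³/μ at r = 64600 km, T = 45.4 hours = 45.4 × 3600 s = 1.6344×10^5 s: μ = 4π²r³/T² = 3.98419×10^5 km³/s².
The Hohmann ellipse has a_t = (r₁ + r₂)/2 = 36065 km.
Transfer time t = π√(a_t³/μ) = π√((36065)³ / 3.98419×10^5) = 34090 s.
Converting: 34090 s ÷ 3600 s/hour = 9.47 hours.

t = 9.47 hours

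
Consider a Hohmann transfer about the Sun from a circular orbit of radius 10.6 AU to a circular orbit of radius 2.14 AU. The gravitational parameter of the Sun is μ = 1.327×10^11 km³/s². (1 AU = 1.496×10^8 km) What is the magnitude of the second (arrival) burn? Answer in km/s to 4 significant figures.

Δv₂ = 5.904 km/s

In km: r₁ = 10.6 × 1.496×10^8 = 1.58576×10^9 km; r₂ = 2.14 × 1.496×10^8 = 3.20144×10^8 km.
The Hohmann ellipse has a_t = (r₁ + r₂)/2 = 9.52952×10^8 km.
Circular speed at r = 3.20144×10^8 km: v_c = √(μ/r) = 20.359 km/s.
Transfer-orbit speed at the same r (vis-viva, a = a_t): v_t = √[μ(2/r − 1/a_t)] = 26.263 km/s.
Δv₂ = |v_t − v_c| = |26.263 − 20.359| = 5.904 km/s.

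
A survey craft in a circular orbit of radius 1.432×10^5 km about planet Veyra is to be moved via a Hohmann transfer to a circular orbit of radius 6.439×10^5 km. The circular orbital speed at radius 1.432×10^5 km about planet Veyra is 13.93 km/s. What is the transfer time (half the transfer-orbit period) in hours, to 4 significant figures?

From the circular-orbit relation v² = μ/r at r = 1.432×10^5 km: μ = v²r = (13.93)² × 1.432×10^5 = 2.77872×10^7 km³/s².
Transfer-ellipse semi-major axis a_t = (r₁ + r₂)/2 = (1.432×10^5 + 6.439×10^5)/2 = 3.9355×10^5 km.
Transfer time t = π√(a_t³/μ) = π√((3.9355×10^5)³ / 2.77872×10^7) = 1.4714×10^5 s.
Converting: 1.4714×10^5 s ÷ 3600 s/hour = 40.87 hours.

t = 40.87 hours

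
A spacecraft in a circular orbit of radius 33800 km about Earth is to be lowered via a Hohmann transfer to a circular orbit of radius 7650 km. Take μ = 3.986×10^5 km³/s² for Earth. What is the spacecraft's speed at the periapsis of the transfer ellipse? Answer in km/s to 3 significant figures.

v = 9.22 km/s

Semi-major axis of the transfer orbit: a_t = (33800 + 7650)/2 = 20725 km.
The periapsis of the transfer ellipse is at r = 7650 km.
From the vis-viva equation, v = √[μ(2/r − 1/a_t)] = 9.218 km/s.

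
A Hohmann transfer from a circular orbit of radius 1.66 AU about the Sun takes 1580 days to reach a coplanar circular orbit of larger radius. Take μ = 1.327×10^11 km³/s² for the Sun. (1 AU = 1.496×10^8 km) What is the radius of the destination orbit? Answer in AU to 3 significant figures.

In km: r₁ = 1.66 × 1.496×10^8 = 2.48336×10^8 km.
Transfer time t = 1580 days = 1.36512×10^8 s, and t = π√(a_t³/μ).
So a_t = (μ t²/π²)^(1/3) = (1.327×10^11 × (1.36512×10^8)² / π²)^(1/3) = 6.3043×10^8 km.
Since a_t = (r₁ + r₂)/2, r₂ = 2a_t − r₁ = 2×6.3043×10^8 − 2.48336×10^8 = 1.012524×10^9 km.
In AU: r₂ = 1.012524×10^9 / 1.496×10^8 = 6.77 AU.

r₂ = 6.77 AU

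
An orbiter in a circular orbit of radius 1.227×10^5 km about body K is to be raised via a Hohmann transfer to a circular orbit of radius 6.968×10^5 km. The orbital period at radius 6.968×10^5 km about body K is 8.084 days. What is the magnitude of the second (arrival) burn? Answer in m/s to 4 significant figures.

Δv₂ = 2838 m/s

From Kepler's third law T² = 4π²r³/μ at r = 6.968×10^5 km, T = 8.084 days = 8.084 × 86400 s = 6.984576×10^5 s: μ = 4π²r³/T² = 2.73781×10^7 km³/s².
The Hohmann ellipse has a_t = (r₁ + r₂)/2 = 4.0975×10^5 km.
Circular speed at r = 6.968×10^5 km: v_c = √(μ/r) = 6.268 km/s.
Transfer-orbit speed at the same r (vis-viva, a = a_t): v_t = √[μ(2/r − 1/a_t)] = 3.430 km/s.
Δv₂ = |v_t − v_c| = |3.430 − 6.268| = 2.838 km/s.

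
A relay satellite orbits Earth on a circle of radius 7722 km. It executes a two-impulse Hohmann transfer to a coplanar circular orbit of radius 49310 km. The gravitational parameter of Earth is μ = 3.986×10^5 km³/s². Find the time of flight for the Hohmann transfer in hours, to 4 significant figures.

t = 6.656 hours

The Hohmann ellipse has a_t = (r₁ + r₂)/2 = 28516 km.
By Kepler's third law the transfer-orbit period is T = 2π√(a_t³/μ), so t = T/2 = 23960 s.
Converting: 23960 s ÷ 3600 s/hour = 6.656 hours.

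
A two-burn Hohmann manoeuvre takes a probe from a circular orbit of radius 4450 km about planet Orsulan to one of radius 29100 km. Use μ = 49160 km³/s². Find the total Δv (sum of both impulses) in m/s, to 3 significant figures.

Δv = 1680 m/s

Semi-major axis of the transfer orbit: a_t = (4450 + 29100)/2 = 16775 km.
Circular speed at r₁: v₁ = √(μ/r₁) = √(49160/4450) = 3.324 km/s.
On the transfer ellipse at r₁, vis-viva gives v_p = √[μ(2/r₁ − 1/a_t)] = 4.378 km/s.
First burn Δv₁ = |v_p − v₁| = 1.054 km/s.
At r₂, v₂ = √(μ/r₂) = 1.2997 km/s.
Transfer-orbit speed at r₂: v_a = √[μ(2/r₂ − 1/a_t)] = 0.66943 km/s.
Second burn Δv₂ = |v₂ − v_a| = 0.6303 km/s.
Total Δv = Δv₁ + Δv₂ = 1.684 km/s.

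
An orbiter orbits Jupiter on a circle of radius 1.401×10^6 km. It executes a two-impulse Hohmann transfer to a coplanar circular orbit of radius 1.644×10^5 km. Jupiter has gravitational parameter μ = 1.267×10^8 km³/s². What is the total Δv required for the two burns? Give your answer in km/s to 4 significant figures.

Transfer-ellipse semi-major axis a_t = (r₁ + r₂)/2 = (1.401×10^6 + 1.644×10^5)/2 = 7.827×10^5 km.
Circular speed at r₁: v₁ = √(μ/r₁) = √(1.267×10^8/1.401×10^6) = 9.5098 km/s.
Transfer-orbit speed at r₁ (v² = μ(2/r − 1/a)): v_a = √[μ(2/r₁ − 1/a_t)] = 4.3584 km/s.
First burn Δv₁ = |v_a − v₁| = 5.151 km/s.
Circular speed at r₂: v₂ = √(μ/r₂) = 27.76 km/s.
Transfer-orbit speed at r₂: v_p = √[μ(2/r₂ − 1/a_t)] = 37.14 km/s.
Second burn Δv₂ = |v₂ − v_p| = 9.380 km/s.
Δv = Δv₁ + Δv₂ = 5.151 + 9.380 = 14.53 km/s.

Δv = 14.53 km/s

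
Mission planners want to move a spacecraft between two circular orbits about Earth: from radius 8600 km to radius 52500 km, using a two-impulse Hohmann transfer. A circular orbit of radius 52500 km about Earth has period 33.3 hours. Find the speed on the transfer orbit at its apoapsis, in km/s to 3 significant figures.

v = 1.46 km/s

From Kepler's third law T² = 4π²r³/μ at r = 52500 km, T = 33.3 hours = 33.3 × 3600 s = 1.1988×10^5 s: μ = 4π²r³/T² = 3.97506×10^5 km³/s².
The Hohmann ellipse has a_t = (r₁ + r₂)/2 = 30550 km.
At apoapsis, r = 52500 km.
Vis-viva: v = √[μ(2/r − 1/a_t)] = √[3.97506×10^5 × (2/52500 − 1/30550)] = 1.460 km/s.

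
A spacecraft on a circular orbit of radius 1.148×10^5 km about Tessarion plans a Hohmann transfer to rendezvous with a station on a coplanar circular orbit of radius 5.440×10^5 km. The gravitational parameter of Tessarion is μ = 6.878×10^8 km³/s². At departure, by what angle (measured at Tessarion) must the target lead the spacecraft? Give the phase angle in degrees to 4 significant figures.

φ = 95.19°

The Hohmann ellipse has a_t = (r₁ + r₂)/2 = 3.294×10^5 km.
Transfer time t = π√(a_t³/μ) = 22647 s.
The target's mean motion on its circular orbit is ω₂ = √(μ/r₂³) = 6.5363×10^-5 rad/s.
Angle swept by the target during transfer: ω₂·t = 1.4803 rad = 84.81°.
The spacecraft traverses 180° on the transfer ellipse, so the target must lead by 180° − 84.81° = 95.19°.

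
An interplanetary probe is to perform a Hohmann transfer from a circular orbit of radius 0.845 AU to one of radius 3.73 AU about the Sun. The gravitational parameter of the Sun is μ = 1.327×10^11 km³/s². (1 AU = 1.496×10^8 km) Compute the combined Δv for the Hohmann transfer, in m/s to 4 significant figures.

Δv = 15020 m/s

In km: r₁ = 0.845 × 1.496×10^8 = 1.26412×10^8 km; r₂ = 3.73 × 1.496×10^8 = 5.58008×10^8 km.
Transfer-ellipse semi-major axis a_t = (r₁ + r₂)/2 = (1.26412×10^8 + 5.58008×10^8)/2 = 3.4221×10^8 km.
At r₁ the circular-orbit speed is v₁ = √(μ/r₁) = 32.400 km/s.
Transfer-orbit speed at r₁ (vis-viva): v_p = √[μ(2/r₁ − 1/a_t)] = 41.373 km/s.
First burn Δv₁ = |v_p − v₁| = 8.973 km/s.
Circular speed at r₂: v₂ = √(μ/r₂) = 15.421 km/s.
Transfer-orbit speed at r₂: v_a = √[μ(2/r₂ − 1/a_t)] = 9.3727 km/s.
Second burn Δv₂ = |v₂ − v_a| = 6.048 km/s.
Δv = Δv₁ + Δv₂ = 8.973 + 6.048 = 15.02 km/s.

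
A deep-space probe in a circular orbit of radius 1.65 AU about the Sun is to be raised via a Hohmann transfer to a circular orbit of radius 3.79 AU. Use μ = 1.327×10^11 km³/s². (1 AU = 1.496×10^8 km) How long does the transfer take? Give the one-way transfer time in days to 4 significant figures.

In km: r₁ = 1.65 × 1.496×10^8 = 2.4684×10^8 km; r₂ = 3.79 × 1.496×10^8 = 5.66984×10^8 km.
Semi-major axis of the transfer orbit: a_t = (2.4684×10^8 + 5.66984×10^8)/2 = 4.06912×10^8 km.
By Kepler's third law the transfer-orbit period is T = 2π√(a_t³/μ), so t = T/2 = 7.079×10^7 s.
Converting: 7.079×10^7 s ÷ 86400 s/day = 819.3 days.

t = 819.3 days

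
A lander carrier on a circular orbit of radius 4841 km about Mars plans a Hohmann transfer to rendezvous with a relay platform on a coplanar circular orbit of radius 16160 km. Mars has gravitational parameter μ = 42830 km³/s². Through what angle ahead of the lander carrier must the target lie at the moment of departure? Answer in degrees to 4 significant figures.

Transfer-ellipse semi-major axis a_t = (r₁ + r₂)/2 = (4841 + 16160)/2 = 10500.5 km.
The half-period of the transfer ellipse is t = π√(a_t³/μ) = 16334 s.
Target angular speed ω₂ = √(μ/r₂³) = 1.0074×10^-4 rad/s.
Angle swept by the target during transfer: ω₂·t = 1.6455 rad = 94.28°.
The lander carrier traverses 180° on the transfer ellipse, so the target must lead by 180° − 94.28° = 85.72°.

φ = 85.72°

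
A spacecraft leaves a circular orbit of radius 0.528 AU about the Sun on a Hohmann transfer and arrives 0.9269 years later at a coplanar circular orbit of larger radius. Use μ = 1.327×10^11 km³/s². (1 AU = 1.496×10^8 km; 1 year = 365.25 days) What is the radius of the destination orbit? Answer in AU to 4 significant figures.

r₂ = 2.490 AU

In km: r₁ = 0.528 × 1.496×10^8 = 7.89888×10^7 km.
Transfer time t = 0.9269 years × 365.25 × 86400 s = 2.925073944×10^7 s, and t = π√(a_t³/μ).
So a_t = (μ t²/π²)^(1/3) = (1.327×10^11 × (2.925073944×10^7)² / π²)^(1/3) = 2.2574×10^8 km.
Since a_t = (r₁ + r₂)/2, r₂ = 2a_t − r₁ = 2×2.2574×10^8 − 7.89888×10^7 = 3.724912×10^8 km.
In AU: r₂ = 3.724912×10^8 / 1.496×10^8 = 2.490 AU.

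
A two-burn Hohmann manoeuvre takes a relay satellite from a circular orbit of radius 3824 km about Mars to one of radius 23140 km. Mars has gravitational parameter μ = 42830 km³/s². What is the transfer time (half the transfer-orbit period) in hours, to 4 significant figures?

t = 6.601 hours

The Hohmann ellipse has a_t = (r₁ + r₂)/2 = 13482 km.
By Kepler's third law the transfer-orbit period is T = 2π√(a_t³/μ), so t = T/2 = 23763 s.
Converting: 23763 s ÷ 3600 s/hour = 6.601 hours.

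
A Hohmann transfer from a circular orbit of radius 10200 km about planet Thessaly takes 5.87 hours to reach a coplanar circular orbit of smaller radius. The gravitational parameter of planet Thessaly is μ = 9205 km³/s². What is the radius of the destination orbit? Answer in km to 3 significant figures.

Transfer time t = 5.87 hours = 21132 s, and t = π√(a_t³/μ).
So a_t = (μ t²/π²)^(1/3) = (9205 × (21132)² / π²)^(1/3) = 7468.0 km.
Since a_t = (r₁ + r₂)/2, r₂ = 2a_t − r₁ = 2×7468.0 − 10200 = 4736 km.

r₂ = 4740 km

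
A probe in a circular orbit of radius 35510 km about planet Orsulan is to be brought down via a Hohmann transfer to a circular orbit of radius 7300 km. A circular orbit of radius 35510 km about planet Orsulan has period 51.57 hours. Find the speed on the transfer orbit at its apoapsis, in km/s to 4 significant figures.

v = 0.7018 km/s

From Kepler's third law T² = 4π²r³/μ at r = 35510 km, T = 51.57 hours = 51.57 × 3600 s = 1.85652×10^5 s: μ = 4π²r³/T² = 51287.6 km³/s².
The Hohmann ellipse has a_t = (r₁ + r₂)/2 = 21405 km.
At apoapsis, r = 35510 km.
Applying v² = μ(2/r − 1/a_t): v = 0.7018 km/s.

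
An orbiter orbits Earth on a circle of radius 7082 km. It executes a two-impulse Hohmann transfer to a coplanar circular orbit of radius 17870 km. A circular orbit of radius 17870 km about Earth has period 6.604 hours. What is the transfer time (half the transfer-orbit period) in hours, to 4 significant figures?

From Kepler's third law T² = 4π²r³/μ at r = 17870 km, T = 6.604 hours = 6.604 × 3600 s = 23774.4 s: μ = 4π²r³/T² = 3.98579×10^5 km³/s².
Transfer-ellipse semi-major axis a_t = (r₁ + r₂)/2 = (7082 + 17870)/2 = 12476 km.
Transfer time t = π√(a_t³/μ) = π√((12476)³ / 3.98579×10^5) = 6934 s.
Converting: 6934 s ÷ 3600 s/hour = 1.926 hours.

t = 1.926 hours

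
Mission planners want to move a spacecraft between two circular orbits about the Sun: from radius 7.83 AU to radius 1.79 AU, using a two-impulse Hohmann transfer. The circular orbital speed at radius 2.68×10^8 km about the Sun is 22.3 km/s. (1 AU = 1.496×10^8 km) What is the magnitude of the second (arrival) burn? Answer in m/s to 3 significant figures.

From the circular-orbit relation v² = μ/r at r = 2.68×10^8 km: μ = v²r = (22.3)² × 2.68×10^8 = 1.33274×10^11 km³/s².
In km: r₁ = 7.83 × 1.496×10^8 = 1.171368×10^9 km; r₂ = 1.79 × 1.496×10^8 = 2.67784×10^8 km.
Transfer-ellipse semi-major axis a_t = (r₁ + r₂)/2 = (1.171368×10^9 + 2.67784×10^8)/2 = 7.19576×10^8 km.
On the circular orbit at r = 2.67784×10^8 km, v_c = √(μ/r) = 22.30899 km/s.
Transfer-orbit speed at the same r (vis-viva, a = a_t): v_t = √[μ(2/r − 1/a_t)] = 28.46350 km/s.
Δv₂ = |v_t − v_c| = |28.46350 − 22.30899| = 6.155 km/s.

Δv₂ = 6150 m/s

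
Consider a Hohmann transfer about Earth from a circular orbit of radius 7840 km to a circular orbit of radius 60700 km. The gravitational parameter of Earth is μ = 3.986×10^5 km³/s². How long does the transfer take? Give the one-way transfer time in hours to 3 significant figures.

The Hohmann ellipse has a_t = (r₁ + r₂)/2 = 34270 km.
Half the transfer-orbit period gives t = π√(a_t³/μ) = 31570 s.
Converting: 31570 s ÷ 3600 s/hour = 8.77 hours.

t = 8.77 hours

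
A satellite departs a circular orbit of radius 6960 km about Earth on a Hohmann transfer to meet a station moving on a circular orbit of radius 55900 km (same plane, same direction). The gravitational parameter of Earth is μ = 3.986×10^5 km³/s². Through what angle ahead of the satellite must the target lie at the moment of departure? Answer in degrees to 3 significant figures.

Transfer-ellipse semi-major axis a_t = (r₁ + r₂)/2 = (6960 + 55900)/2 = 31430 km.
Transfer time t = π√(a_t³/μ) = 27727 s.
The target's mean motion on its circular orbit is ω₂ = √(μ/r₂³) = 4.7770×10^-5 rad/s.
Angle swept by the target during transfer: ω₂·t = 1.3245 rad = 75.89°.
The satellite traverses 180° on the transfer ellipse, so the target must lead by 180° − 75.89° = 104°.

φ = 104°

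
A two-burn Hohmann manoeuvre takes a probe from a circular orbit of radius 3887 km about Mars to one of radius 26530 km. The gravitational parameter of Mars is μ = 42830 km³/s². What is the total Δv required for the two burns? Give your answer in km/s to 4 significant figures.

Semi-major axis of the transfer orbit: a_t = (3887 + 26530)/2 = 15208.5 km.
At r₁ the circular-orbit speed is v₁ = √(μ/r₁) = 3.319 km/s.
On the transfer ellipse at r₁, vis-viva equation gives v_p = √[μ(2/r₁ − 1/a_t)] = 4.384 km/s.
First burn Δv₁ = |v_p − v₁| = 1.065 km/s.
At r₂, v₂ = √(μ/r₂) = 1.27059 km/s.
Transfer-orbit speed at r₂: v_a = √[μ(2/r₂ − 1/a_t)] = 0.642347 km/s.
Second burn Δv₂ = |v₂ − v_a| = 0.6282 km/s.
Total Δv = Δv₁ + Δv₂ = 1.693 km/s.

Δv = 1.693 km/s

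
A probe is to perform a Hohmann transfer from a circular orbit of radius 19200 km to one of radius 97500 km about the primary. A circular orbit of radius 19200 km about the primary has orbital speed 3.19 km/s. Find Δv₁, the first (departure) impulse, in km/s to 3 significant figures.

From the circular-orbit relation v² = μ/r at r = 19200 km: μ = v²r = (3.19)² × 19200 = 1.95381×10^5 km³/s².
The Hohmann ellipse has a_t = (r₁ + r₂)/2 = 58350 km.
Circular speed at r = 19200 km: v_c = √(μ/r) = 3.1900 km/s.
Vis-viva on the transfer ellipse at r = 19200 km gives v_t = √[μ(2/r − 1/a_t)] = 4.1236 km/s.
Δv₁ = |v_t − v_c| = |4.1236 − 3.1900| = 0.9336 km/s.

Δv₁ = 0.934 km/s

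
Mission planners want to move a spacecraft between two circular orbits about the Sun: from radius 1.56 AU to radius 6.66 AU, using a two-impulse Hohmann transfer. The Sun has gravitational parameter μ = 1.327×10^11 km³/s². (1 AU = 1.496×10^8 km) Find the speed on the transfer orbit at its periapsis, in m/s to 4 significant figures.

In km: r₁ = 1.56 × 1.496×10^8 = 2.33376×10^8 km; r₂ = 6.66 × 1.496×10^8 = 9.96336×10^8 km.
The Hohmann ellipse has a_t = (r₁ + r₂)/2 = 6.14856×10^8 km.
The periapsis of the transfer ellipse is at r = 2.33376×10^8 km.
Vis-viva: v = √[μ(2/r − 1/a_t)] = √[1.327×10^11 × (2/2.33376×10^8 − 1/6.14856×10^8)] = 30.35 km/s.

v = 30350 m/s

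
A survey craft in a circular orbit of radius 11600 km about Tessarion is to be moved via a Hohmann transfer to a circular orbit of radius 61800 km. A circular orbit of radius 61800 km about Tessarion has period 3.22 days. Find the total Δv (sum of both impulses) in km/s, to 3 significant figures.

Δv = 1.57 km/s

From Kepler's third law T² = 4π²r³/μ at r = 61800 km, T = 3.22 days = 3.22 × 86400 s = 2.78208×10^5 s: μ = 4π²r³/T² = 1.20389×10^5 km³/s².
Semi-major axis of the transfer orbit: a_t = (11600 + 61800)/2 = 36700 km.
At r₁ the circular-orbit speed is v₁ = √(μ/r₁) = 3.22154 km/s.
On the transfer ellipse at r₁, v² = μ(2/r − 1/a) gives v_p = √[μ(2/r₁ − 1/a_t)] = 4.18047 km/s.
First burn Δv₁ = |v_p − v₁| = 0.9589 km/s.
At r₂, v₂ = √(μ/r₂) = 1.3957 km/s.
Transfer-orbit speed at r₂: v_a = √[μ(2/r₂ − 1/a_t)] = 0.78468 km/s.
Second burn Δv₂ = |v₂ − v_a| = 0.6110 km/s.
Total Δv = Δv₁ + Δv₂ = 1.570 km/s.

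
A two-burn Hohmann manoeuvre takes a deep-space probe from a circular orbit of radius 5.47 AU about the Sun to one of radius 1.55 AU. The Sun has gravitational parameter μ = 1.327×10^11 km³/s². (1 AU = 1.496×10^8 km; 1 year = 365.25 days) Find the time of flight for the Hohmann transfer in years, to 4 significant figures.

In km: r₁ = 5.47 × 1.496×10^8 = 8.18312×10^8 km; r₂ = 1.55 × 1.496×10^8 = 2.3188×10^8 km.
Semi-major axis of the transfer orbit: a_t = (8.18312×10^8 + 2.3188×10^8)/2 = 5.25096×10^8 km.
By Kepler's third law the transfer-orbit period is T = 2π√(a_t³/μ), so t = T/2 = 1.0377×10^8 s.
Converting: 1.0377×10^8 s ÷ 3.15576×10^7 s/year (365.25 × 86400) = 3.288 years.

t = 3.288 years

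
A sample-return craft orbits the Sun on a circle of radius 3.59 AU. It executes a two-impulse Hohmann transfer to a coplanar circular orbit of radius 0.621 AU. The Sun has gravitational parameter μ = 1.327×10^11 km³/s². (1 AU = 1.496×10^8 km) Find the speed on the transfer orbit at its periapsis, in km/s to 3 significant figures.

v = 49.4 km/s

In km: r₁ = 3.59 × 1.496×10^8 = 5.37064×10^8 km; r₂ = 0.621 × 1.496×10^8 = 9.29016×10^7 km.
Semi-major axis of the transfer orbit: a_t = (5.37064×10^8 + 9.29016×10^7)/2 = 3.149828×10^8 km.
The periapsis of the transfer ellipse is at r = 9.29016×10^7 km.
From the vis-viva equation, v = √[μ(2/r − 1/a_t)] = 49.35 km/s.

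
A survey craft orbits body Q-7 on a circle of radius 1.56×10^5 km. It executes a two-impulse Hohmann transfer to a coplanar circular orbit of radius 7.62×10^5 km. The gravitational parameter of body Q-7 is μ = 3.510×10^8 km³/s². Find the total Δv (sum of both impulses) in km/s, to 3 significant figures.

Transfer-ellipse semi-major axis a_t = (r₁ + r₂)/2 = (1.560×10^5 + 7.620×10^5)/2 = 4.590×10^5 km.
Circular speed at r₁: v₁ = √(μ/r₁) = √(3.510×10^8/1.560×10^5) = 47.434 km/s.
On the transfer ellipse at r₁, vis-viva gives v_p = √[μ(2/r₁ − 1/a_t)] = 61.117 km/s.
First burn Δv₁ = |v_p − v₁| = 13.68 km/s.
Circular speed at r₂: v₂ = √(μ/r₂) = 21.46 km/s.
Transfer-orbit speed at r₂: v_a = √[μ(2/r₂ − 1/a_t)] = 12.51 km/s.
Second burn Δv₂ = |v₂ − v_a| = 8.950 km/s.
Δv = Δv₁ + Δv₂ = 13.68 + 8.950 = 22.63 km/s.

Δv = 22.6 km/s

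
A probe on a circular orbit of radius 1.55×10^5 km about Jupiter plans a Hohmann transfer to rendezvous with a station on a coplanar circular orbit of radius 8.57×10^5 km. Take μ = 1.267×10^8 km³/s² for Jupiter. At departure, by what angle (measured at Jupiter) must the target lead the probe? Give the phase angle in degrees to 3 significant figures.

φ = 98.3°

Semi-major axis of the transfer orbit: a_t = (1.550×10^5 + 8.570×10^5)/2 = 5.060×10^5 km.
Transfer time t = π√(a_t³/μ) = 1.0046×10^5 s.
Target angular speed ω₂ = √(μ/r₂³) = 1.4188×10^-5 rad/s.
Angle swept by the target during transfer: ω₂·t = 1.4253 rad = 81.66°.
Arrival is 180° from departure on the ellipse, so φ = 180° − 81.66° = 98.3°.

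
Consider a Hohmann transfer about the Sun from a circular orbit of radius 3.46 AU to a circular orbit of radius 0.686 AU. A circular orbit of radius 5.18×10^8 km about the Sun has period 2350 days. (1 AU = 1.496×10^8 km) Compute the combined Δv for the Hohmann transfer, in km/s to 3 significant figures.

From Kepler's third law T² = 4π²r³/μ at r = 5.18×10^8 km, T = 2350 days = 2350 × 86400 s = 2.0304×10^8 s: μ = 4π²r³/T² = 1.33102×10^11 km³/s².
In km: r₁ = 3.46 × 1.496×10^8 = 5.17616×10^8 km; r₂ = 0.686 × 1.496×10^8 = 1.026256×10^8 km.
The Hohmann ellipse has a_t = (r₁ + r₂)/2 = 3.101208×10^8 km.
Circular speed at r₁: v₁ = √(μ/r₁) = √(1.33102×10^11/5.17616×10^8) = 16.036 km/s.
Transfer-orbit speed at r₁ (vis-viva): v_a = √[μ(2/r₁ − 1/a_t)] = 9.2247 km/s.
First burn Δv₁ = |v_a − v₁| = 6.811 km/s.
Circular speed at r₂: v₂ = √(μ/r₂) = 36.013 km/s.
Transfer-orbit speed at r₂: v_p = √[μ(2/r₂ − 1/a_t)] = 46.527 km/s.
Second burn Δv₂ = |v₂ − v_p| = 10.51 km/s.
Total Δv = Δv₁ + Δv₂ = 17.32 km/s.

Δv = 17.3 km/s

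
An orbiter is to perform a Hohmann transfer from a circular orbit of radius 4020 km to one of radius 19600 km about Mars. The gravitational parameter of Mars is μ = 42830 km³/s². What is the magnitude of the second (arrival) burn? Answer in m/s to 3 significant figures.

Δv₂ = 616 m/s

Transfer-ellipse semi-major axis a_t = (r₁ + r₂)/2 = (4020 + 19600)/2 = 11810 km.
On the circular orbit at r = 19600 km, v_c = √(μ/r) = 1.47824 km/s.
Transfer-orbit speed at the same r (vis-viva, a = a_t): v_t = √[μ(2/r − 1/a_t)] = 0.862450 km/s.
Δv₂ = |v_t − v_c| = |0.862450 − 1.47824| = 0.6158 km/s.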